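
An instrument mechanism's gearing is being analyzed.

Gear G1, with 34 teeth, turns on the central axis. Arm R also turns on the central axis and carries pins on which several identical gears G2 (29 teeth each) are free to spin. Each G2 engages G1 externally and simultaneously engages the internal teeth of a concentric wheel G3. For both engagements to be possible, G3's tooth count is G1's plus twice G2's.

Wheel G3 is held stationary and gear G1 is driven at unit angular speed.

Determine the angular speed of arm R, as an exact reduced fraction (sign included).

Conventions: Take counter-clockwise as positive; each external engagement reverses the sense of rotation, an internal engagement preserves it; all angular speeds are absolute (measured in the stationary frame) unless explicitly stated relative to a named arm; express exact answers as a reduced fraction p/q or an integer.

class = planetary set [G3 = 34+2·29 = 92; Willis about the carrier]
ring teeth: 34 + 2·29 = 92
34(ω_sun−ω_arm) = −92(ω_ring−ω_arm),  ω_ring = 0, ω_sun = 1
34(1−ω_arm) = −92(0−ω_arm)  ⇒  126·ω_arm = 34  ⇒  ω_arm = 17/63
exact speed ratio = 17/63

17/63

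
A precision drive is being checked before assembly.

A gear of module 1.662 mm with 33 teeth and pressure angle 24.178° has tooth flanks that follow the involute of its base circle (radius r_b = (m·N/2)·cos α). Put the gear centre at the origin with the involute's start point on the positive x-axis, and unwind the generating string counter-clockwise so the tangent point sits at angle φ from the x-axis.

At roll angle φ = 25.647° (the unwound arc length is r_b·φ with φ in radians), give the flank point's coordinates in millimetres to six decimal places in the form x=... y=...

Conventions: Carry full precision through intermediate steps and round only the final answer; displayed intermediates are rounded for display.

x=27.399566 y=0.733053

recognized (one wheel, involute flank): single-mesh tooth geometry, m = 1.662, N = 33
pitch radius r_p = m·N/2 = 1.662·33/2 = 27.423000
base radius r_b = r_p·cos α = 27.423000·cos 24.178° = 25.017384
roll angle φ = 25.647° = 0.44762459 rad
x = r_b·(cos φ + φ·sin φ) = 27.399566
y = r_b·(sin φ − φ·cos φ) = 0.733053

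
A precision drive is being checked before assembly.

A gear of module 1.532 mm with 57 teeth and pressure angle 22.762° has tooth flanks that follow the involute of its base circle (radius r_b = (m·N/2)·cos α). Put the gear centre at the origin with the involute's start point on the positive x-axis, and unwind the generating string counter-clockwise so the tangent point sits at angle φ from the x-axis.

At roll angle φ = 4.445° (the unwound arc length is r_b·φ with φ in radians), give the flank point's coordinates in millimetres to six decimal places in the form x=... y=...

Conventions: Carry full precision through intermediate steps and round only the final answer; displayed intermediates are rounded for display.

x=40.382579 y=0.006263

recognized (one wheel, involute flank): single-mesh tooth geometry, m = 1.532, N = 57
pitch radius r_p = m·N/2 = 1.532·57/2 = 43.662000
base radius r_b = r_p·cos α = 43.662000·cos 22.762° = 40.261602
roll angle φ = 4.445° = 0.07757989 rad
x = r_b·(cos φ + φ·sin φ) = 40.382579
y = r_b·(sin φ − φ·cos φ) = 0.006263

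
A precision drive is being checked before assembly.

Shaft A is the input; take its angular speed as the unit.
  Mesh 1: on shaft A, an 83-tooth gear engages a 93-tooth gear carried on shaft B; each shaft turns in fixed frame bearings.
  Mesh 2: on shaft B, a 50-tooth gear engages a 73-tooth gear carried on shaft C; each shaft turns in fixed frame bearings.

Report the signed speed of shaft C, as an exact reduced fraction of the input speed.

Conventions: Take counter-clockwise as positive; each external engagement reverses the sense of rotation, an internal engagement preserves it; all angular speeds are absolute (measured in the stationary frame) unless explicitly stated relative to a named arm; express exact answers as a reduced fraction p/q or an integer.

4150/6789

2-mesh fixed-axis compound train (all bearings frame-fixed)
mesh 1 [83T→93T]: |ω|/ω_in = 1×83/93 = 83/93, sense flips to −
mesh 2 [50T→73T]: |ω|/ω_in = (83/93)×50/73 = 4150/6789, sense flips to +
signed output speed (× input speed) = 4150/6789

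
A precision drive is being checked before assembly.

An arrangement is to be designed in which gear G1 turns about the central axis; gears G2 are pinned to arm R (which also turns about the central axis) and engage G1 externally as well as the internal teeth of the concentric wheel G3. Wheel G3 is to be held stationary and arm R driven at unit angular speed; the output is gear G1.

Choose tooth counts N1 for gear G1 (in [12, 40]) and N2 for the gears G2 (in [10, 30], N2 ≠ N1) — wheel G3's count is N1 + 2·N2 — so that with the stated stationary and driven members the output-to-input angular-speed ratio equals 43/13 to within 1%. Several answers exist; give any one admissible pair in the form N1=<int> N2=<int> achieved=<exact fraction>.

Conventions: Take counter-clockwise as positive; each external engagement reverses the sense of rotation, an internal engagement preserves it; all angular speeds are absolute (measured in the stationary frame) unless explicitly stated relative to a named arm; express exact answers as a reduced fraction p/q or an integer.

N1=26 N2=17 achieved=43/13

planetary set to be sized for 43/13 (Willis relation)
Willis with ω_ring = 0: ω_sun/ω_arm = (N1+N3)/N1; set equal to 43/13  ⇒  N3/N1 = 43/13 − 1 = 30/13
N3 = N1 + 2·N2  ⇒  N2/N1 = (N3/N1 − 1)/2 = (30/13 − 1)/2 = 17/26
smallest multiple with N1 ≥ 12 and N2 ≥ 10: k = 1  ⇒  N1 = 1·26 = 26, N2 = 1·17 = 17 (N1 ≤ 40, N2 ≤ 30, N2 ≠ N1 ✓), N3 = 26 + 2·17 = 60
check: (N1+N3)/N1 with N1 = 26, N3 = 60 gives 43/13; |achieved − target| = 0 ≤ 43/1300 ✓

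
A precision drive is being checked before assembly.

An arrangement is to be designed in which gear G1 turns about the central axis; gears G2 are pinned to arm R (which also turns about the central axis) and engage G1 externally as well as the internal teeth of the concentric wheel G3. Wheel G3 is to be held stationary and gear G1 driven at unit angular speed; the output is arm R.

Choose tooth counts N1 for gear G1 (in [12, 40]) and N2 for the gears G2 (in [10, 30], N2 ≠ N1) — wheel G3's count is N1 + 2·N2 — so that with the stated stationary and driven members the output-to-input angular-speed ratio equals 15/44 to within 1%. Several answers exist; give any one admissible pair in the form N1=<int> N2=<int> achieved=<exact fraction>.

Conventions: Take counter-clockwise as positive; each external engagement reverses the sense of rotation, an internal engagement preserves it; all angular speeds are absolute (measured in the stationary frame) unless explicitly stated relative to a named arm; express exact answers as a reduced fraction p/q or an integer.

N1=30 N2=14 achieved=15/44

design class (target 15/44): planetary set
Willis with ω_ring = 0: ω_arm/ω_sun = N1/(N1+N3); set equal to 15/44  ⇒  N3/N1 = 1/(15/44) − 1 = 29/15
N3 = N1 + 2·N2  ⇒  N2/N1 = (N3/N1 − 1)/2 = (29/15 − 1)/2 = 7/15
smallest multiple with N1 ≥ 12 and N2 ≥ 10: k = 2  ⇒  N1 = 2·15 = 30, N2 = 2·7 = 14 (N1 ≤ 40, N2 ≤ 30, N2 ≠ N1 ✓), N3 = 30 + 2·14 = 58
check: N1/(N1+N3) with N1 = 30, N3 = 58 gives 15/44; |achieved − target| = 0 ≤ 3/880 ✓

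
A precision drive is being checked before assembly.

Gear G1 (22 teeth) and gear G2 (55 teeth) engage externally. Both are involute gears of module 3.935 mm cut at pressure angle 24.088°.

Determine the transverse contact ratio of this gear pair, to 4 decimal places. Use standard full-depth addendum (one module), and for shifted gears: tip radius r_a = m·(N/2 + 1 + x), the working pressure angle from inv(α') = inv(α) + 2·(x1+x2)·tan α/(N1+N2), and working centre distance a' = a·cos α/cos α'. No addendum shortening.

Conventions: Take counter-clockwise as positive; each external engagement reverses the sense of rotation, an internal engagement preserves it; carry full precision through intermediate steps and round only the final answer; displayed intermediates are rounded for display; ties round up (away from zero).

1.5152

class = single-mesh tooth geometry [involute pair 22T × 55T, m = 3.935]
base radii: r_b1 = 39.515728, r_b2 = 98.789321
tip radii: r_a1 = 47.220000, r_a2 = 112.147500
no profile shift: α' = α, a' = a
action lengths: √(r_a1²−r_b1²) = 25.850254, √(r_a2²−r_b2²) = 53.082312
base pitch p_b = π·m·cos α = 11.285666
CR = (25.850254 + 53.082312 − 151.497500·sin 24.08800°)/11.285666 = 1.515240
contact ratio ≈ 1.5152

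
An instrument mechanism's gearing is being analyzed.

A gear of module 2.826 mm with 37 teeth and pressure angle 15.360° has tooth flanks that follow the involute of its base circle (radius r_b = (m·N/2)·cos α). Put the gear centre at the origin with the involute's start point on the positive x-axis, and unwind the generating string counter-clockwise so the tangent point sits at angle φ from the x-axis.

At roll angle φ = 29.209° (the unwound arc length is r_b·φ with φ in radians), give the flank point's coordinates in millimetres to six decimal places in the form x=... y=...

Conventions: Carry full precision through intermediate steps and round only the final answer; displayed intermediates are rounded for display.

class = single-mesh tooth geometry [base-circle involute, m = 2.826, 37T]
pitch radius r_p = m·N/2 = 2.826·37/2 = 52.281000
base radius r_b = r_p·cos α = 52.281000·cos 15.360° = 50.413552
roll angle φ = 29.209° = 0.50979322 rad
x = r_b·(cos φ + φ·sin φ) = 56.544993
y = r_b·(sin φ − φ·cos φ) = 2.169098

x=56.544993 y=2.169098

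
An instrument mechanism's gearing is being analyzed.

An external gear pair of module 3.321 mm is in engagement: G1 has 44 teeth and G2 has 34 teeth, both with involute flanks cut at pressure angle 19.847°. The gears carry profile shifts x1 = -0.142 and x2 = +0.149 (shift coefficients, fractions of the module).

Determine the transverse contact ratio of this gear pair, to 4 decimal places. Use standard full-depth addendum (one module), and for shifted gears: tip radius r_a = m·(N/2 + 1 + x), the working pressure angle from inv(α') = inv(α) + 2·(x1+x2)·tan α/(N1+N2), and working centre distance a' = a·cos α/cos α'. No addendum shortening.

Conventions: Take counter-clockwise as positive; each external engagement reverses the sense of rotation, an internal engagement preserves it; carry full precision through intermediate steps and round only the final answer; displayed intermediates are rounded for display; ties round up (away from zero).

1.7032

class = single-mesh tooth geometry [involute pair 44T × 34T, m = 3.321]
base radii: r_b1 = 68.722306, r_b2 = 53.103600
tip radii: r_a1 = 75.911418, r_a2 = 60.272829
inv(α') = inv(19.847°) + 2·(-0.142+0.149)·tan α/(44+34) = 0.01461835  ⇒  α' = 19.87545°
a' = a·cos α / cos α' = 129.5190·cos 19.847°/cos 19.87545° = 129.542231
action lengths: √(r_a1²−r_b1²) = 32.245745, √(r_a2²−r_b2²) = 28.510026
base pitch p_b = π·m·cos α = 9.813522
CR = (32.245745 + 28.510026 − 129.542231·sin 19.87545°)/9.813522 = 1.703206
contact ratio ≈ 1.7032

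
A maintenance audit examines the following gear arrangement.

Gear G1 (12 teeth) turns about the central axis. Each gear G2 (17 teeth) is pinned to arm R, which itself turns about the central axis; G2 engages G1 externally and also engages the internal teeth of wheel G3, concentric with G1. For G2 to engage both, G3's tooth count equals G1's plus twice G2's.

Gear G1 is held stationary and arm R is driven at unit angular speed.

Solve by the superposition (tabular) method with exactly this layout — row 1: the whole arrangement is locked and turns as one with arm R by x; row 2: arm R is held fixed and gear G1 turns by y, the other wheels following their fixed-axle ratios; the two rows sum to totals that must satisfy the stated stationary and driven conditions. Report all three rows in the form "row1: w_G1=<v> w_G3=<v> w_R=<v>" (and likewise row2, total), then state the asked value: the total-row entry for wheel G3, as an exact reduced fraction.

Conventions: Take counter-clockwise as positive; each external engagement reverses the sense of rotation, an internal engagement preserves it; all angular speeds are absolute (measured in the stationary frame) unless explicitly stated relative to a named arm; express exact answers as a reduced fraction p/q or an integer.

topology: planetary set — G1 12T / G2 17T / G3 46T, arm = carrier (Willis)
superposition row 1 [locked train]: every member turns x
row 2: sun turns y, ring = −(12/46)·y, arm 0
boundary: total ω_sun = x + y = 0 and total ω_arm = x = 1  ⇒  y = -1, x = 1
row 2 ring = −(12/46)·(-1) = 6/23
totals (row 1 + row 2): sun 1 + (-1) = 0, ring 1 + 6/23 = 29/23, arm 1 + 0 = 1
asked cell (total, ring) = 29/23

row1: w_G1=1 w_G3=1 w_R=1
row2: w_G1=-1 w_G3=6/23 w_R=0
total: w_G1=0 w_G3=29/23 w_R=1
asked value: 29/23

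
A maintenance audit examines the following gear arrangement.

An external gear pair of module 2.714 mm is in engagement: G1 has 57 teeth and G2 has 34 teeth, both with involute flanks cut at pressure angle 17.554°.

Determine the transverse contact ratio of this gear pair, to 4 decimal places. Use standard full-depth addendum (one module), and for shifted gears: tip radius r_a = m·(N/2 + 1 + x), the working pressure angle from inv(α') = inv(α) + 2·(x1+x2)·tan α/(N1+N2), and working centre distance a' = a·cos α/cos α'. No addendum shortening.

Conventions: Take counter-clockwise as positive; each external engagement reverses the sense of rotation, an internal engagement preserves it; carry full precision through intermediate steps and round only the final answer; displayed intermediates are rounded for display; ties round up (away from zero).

recognized (one external pair, fixed centres): single-mesh tooth geometry, m = 2.714, N1 = 57, N2 = 34
base radii: r_b1 = 73.747098, r_b2 = 43.989497
tip radii: r_a1 = 80.063000, r_a2 = 48.852000
no profile shift: α' = α, a' = a
action lengths: √(r_a1²−r_b1²) = 31.168084, √(r_a2²−r_b2²) = 21.247165
base pitch p_b = π·m·cos α = 8.129240
CR = (31.168084 + 21.247165 − 123.487000·sin 17.55400°)/8.129240 = 1.866228
contact ratio ≈ 1.8662

1.8662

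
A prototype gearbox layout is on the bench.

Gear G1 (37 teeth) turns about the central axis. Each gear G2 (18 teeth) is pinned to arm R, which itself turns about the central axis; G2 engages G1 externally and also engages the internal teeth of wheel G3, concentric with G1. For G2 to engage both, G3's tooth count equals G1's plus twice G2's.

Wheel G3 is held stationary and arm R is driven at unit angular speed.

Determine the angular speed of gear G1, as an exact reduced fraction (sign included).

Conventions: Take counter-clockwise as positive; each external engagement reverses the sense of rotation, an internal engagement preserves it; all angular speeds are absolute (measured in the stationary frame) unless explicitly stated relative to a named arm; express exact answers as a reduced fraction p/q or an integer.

110/37

planetary set (37T centre, 18T on arm, 73T internal) — Willis relation
ring teeth: 37 + 2·18 = 73
37(ω_sun−ω_arm) = −73(ω_ring−ω_arm),  ω_ring = 0, ω_arm = 1
ω_sun = 1 − (73/37)(0−1) = 110/37
exact speed ratio = 110/37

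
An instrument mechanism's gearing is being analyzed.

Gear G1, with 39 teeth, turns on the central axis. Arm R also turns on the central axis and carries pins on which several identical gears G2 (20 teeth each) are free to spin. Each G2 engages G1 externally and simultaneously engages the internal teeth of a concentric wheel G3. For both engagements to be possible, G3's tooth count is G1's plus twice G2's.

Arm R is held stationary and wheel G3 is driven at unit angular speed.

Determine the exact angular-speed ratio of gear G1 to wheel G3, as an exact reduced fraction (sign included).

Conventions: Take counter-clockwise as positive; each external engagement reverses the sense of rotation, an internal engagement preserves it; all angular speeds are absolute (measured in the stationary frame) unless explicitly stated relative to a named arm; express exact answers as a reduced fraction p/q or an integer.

planetary set (39T centre, 20T on arm, 79T internal) — Willis relation
ring teeth: 39 + 2·20 = 79
39(ω_sun−ω_arm) = −79(ω_ring−ω_arm),  ω_arm = 0, ω_ring = 1
ω_sun = 0 − (79/39)(1−0) = -79/39
ω_out/ω_in = -79/39

-79/39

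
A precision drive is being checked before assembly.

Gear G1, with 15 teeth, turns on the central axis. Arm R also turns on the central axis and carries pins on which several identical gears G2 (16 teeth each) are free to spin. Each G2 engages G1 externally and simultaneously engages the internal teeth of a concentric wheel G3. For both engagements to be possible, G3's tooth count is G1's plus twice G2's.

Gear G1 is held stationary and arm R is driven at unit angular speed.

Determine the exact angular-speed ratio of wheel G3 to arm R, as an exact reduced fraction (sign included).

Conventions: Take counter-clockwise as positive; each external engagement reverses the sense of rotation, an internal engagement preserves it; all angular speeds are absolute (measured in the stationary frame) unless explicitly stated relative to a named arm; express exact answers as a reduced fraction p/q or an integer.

62/47

topology: planetary set — G1 15T / G2 16T / G3 47T, arm = carrier (Willis)
ring teeth: 15 + 2·16 = 47
15(ω_sun−ω_arm) = −47(ω_ring−ω_arm),  ω_sun = 0, ω_arm = 1
ω_ring = 1 − (15/47)(0−1) = 62/47
ω_out/ω_in = 62/47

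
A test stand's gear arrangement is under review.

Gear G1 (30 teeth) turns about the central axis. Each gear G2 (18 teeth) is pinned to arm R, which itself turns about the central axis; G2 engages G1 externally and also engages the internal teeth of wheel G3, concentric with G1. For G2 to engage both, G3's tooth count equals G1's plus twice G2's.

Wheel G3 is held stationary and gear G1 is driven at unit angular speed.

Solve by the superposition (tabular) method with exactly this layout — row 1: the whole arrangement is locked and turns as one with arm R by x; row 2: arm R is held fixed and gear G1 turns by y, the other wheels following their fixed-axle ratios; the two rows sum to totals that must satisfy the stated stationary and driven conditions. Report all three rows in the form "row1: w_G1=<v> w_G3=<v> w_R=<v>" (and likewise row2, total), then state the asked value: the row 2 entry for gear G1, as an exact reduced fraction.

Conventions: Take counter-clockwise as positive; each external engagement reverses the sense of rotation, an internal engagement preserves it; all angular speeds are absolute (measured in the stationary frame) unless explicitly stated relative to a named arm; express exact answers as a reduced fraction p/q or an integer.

row1: w_G1=5/16 w_G3=5/16 w_R=5/16
row2: w_G1=11/16 w_G3=-5/16 w_R=0
total: w_G1=1 w_G3=0 w_R=5/16
asked value: 11/16

topology: planetary set — G1 30T / G2 18T / G3 66T, arm = carrier (Willis)
row 1 (train locked, turned with arm): all members turn x
row 2 — arm fixed, fixed-axis ratios: sun y, ring −(30/66)·y, arm 0
boundary: total ω_ring = x − (30/66)·y = 0 and total ω_sun = x + y = 1  ⇒  y = 11/16, x = 5/16
row 2 ring = −(30/66)·11/16 = -5/16
totals (row 1 + row 2): sun 5/16 + 11/16 = 1, ring 5/16 + (-5/16) = 0, arm 5/16 + 0 = 5/16
asked cell (row2, sun) = 11/16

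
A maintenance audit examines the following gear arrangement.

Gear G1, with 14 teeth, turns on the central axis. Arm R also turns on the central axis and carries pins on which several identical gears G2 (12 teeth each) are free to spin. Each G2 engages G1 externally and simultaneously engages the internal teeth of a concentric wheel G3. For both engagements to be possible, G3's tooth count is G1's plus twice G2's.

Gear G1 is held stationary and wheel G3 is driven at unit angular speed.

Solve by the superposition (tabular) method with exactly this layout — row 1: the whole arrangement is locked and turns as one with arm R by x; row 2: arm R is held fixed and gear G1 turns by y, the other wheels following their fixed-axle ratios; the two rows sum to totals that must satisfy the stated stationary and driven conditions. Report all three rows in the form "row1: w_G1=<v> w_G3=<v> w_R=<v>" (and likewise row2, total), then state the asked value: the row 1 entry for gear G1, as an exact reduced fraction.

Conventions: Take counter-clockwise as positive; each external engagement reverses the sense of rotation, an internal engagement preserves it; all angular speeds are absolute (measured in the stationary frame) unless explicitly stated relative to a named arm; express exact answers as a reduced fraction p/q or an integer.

row1: w_G1=19/26 w_G3=19/26 w_R=19/26
row2: w_G1=-19/26 w_G3=7/26 w_R=0
total: w_G1=0 w_G3=1 w_R=19/26
asked value: 19/26

class = planetary set [G3 = 14+2·12 = 38; Willis about the carrier]
row 1: whole set turns with the arm by x
row 2 — arm fixed, fixed-axis ratios: sun y, ring −(14/38)·y, arm 0
boundary: total ω_sun = x + y = 0 and total ω_ring = x − (14/38)·y = 1  ⇒  y = -19/26, x = 19/26
row 2 ring = −(14/38)·(-19/26) = 7/26
totals (row 1 + row 2): sun 19/26 + (-19/26) = 0, ring 19/26 + 7/26 = 1, arm 19/26 + 0 = 19/26
asked cell (row1, sun) = 19/26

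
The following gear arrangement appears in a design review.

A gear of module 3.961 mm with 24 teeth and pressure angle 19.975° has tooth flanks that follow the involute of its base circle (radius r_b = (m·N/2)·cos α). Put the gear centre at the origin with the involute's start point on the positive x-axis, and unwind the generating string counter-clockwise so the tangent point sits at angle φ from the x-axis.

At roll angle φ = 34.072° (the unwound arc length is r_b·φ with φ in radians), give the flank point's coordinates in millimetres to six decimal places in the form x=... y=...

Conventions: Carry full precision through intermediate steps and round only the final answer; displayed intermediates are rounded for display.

x=51.886638 y=3.022095

recognized (one wheel, involute flank): single-mesh tooth geometry, m = 3.961, N = 24
pitch radius r_p = m·N/2 = 3.961·24/2 = 47.532000
base radius r_b = r_p·cos α = 47.532000·cos 19.975° = 44.672559
roll angle φ = 34.072° = 0.59466858 rad
x = r_b·(cos φ + φ·sin φ) = 51.886638
y = r_b·(sin φ − φ·cos φ) = 3.022095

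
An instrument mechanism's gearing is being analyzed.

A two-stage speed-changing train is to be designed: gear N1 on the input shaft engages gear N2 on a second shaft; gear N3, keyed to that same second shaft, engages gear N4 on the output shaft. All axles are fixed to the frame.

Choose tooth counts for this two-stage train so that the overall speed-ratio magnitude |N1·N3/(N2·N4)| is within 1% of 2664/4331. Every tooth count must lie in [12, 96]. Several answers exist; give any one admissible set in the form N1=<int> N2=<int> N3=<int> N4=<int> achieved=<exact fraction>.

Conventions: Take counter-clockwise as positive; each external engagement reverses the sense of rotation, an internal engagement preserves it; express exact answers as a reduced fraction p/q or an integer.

N1=36 N2=61 N3=74 N4=71 achieved=2664/4331

design class (target 2664/4331): fixed-axis compound train
target = 2664/4331 in lowest terms: an exact hit needs N1·N3 = k·2664 and N2·N4 = k·4331 for one integer k, every count in [12, 96]; additionally prefer no 1:1 stage (N1 ≠ N2, N3 ≠ N4)
k = 1: N1·N3 = 2664 = 36·74, N2·N4 = 4331 = 61·71
achieved = 36·74/(61·71) = 2664/4331; |achieved − target| = 0 ≤ 666/108275 ✓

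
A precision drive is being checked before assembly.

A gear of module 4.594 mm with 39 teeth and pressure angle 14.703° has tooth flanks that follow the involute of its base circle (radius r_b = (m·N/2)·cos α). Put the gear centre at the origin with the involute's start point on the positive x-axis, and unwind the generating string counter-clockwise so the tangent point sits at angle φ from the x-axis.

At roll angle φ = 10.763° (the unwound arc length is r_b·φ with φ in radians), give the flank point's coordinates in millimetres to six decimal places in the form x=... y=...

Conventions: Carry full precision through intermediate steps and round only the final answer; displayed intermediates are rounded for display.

x=88.164921 y=0.190785

topology: single-mesh involute geometry — m = 4.594, N = 39
pitch radius r_p = m·N/2 = 4.594·39/2 = 89.583000
base radius r_b = r_p·cos α = 89.583000·cos 14.703° = 86.649557
roll angle φ = 10.763° = 0.18784979 rad
x = r_b·(cos φ + φ·sin φ) = 88.164921
y = r_b·(sin φ − φ·cos φ) = 0.190785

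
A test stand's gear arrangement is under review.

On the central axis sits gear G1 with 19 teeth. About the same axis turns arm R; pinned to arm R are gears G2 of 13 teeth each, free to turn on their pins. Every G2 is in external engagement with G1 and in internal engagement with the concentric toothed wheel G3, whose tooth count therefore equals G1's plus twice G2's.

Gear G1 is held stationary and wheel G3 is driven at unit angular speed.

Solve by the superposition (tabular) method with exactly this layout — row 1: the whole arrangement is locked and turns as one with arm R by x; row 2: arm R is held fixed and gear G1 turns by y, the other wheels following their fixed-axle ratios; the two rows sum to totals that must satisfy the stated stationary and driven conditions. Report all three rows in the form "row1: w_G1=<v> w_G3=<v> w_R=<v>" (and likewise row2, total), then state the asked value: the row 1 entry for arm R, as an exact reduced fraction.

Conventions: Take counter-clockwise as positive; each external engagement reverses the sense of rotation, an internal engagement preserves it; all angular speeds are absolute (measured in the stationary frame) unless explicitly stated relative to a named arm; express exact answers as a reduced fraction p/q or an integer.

row1: w_G1=45/64 w_G3=45/64 w_R=45/64
row2: w_G1=-45/64 w_G3=19/64 w_R=0
total: w_G1=0 w_G3=1 w_R=45/64
asked value: 45/64

class = planetary set [G3 = 19+2·13 = 45; Willis about the carrier]
superposition row 1 [locked train]: every member turns x
row 2: sun turns y, ring = −(19/45)·y, arm 0
boundary: total ω_sun = x + y = 0 and total ω_ring = x − (19/45)·y = 1  ⇒  y = -45/64, x = 45/64
row 2 ring = −(19/45)·(-45/64) = 19/64
totals (row 1 + row 2): sun 45/64 + (-45/64) = 0, ring 45/64 + 19/64 = 1, arm 45/64 + 0 = 45/64
asked cell (row1, arm) = 45/64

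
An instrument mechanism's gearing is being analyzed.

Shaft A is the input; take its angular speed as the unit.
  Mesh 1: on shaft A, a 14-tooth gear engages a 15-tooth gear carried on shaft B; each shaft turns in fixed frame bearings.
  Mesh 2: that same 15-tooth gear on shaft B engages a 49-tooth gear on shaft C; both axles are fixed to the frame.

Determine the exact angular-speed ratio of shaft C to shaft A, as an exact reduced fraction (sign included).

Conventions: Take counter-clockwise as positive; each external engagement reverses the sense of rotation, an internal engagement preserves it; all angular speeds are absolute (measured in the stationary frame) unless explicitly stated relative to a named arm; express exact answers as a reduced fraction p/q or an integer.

class = fixed-axis compound train [2 meshes; 2 ratios multiply, 2 sense flips]
mesh 1 [14T→15T]: running ratio 14/15, sense −
mesh 2 [15T→49T]: running ratio 2/7, sense +
ω_out/ω_in = 2/7

2/7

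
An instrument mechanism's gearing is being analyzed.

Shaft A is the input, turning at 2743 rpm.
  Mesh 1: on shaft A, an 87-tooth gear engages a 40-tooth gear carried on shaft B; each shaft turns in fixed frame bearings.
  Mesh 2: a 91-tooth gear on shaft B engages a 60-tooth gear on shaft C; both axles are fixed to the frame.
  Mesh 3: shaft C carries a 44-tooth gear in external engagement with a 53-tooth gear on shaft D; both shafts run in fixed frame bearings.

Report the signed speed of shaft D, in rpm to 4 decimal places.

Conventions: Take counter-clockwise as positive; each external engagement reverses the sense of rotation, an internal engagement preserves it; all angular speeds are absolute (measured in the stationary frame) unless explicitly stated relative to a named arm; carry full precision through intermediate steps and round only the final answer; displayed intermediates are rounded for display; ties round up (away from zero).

-7511.9384 rpm

topology: fixed-axis compound train — 3 meshes, A→D
mesh 1 [87T→40T]: ω = 2743.0000×87/40 = 5966.0250 rpm, sense flips to −
mesh 2 [91T→60T]: ω = 5966.0250×91/60 = 9048.4713 rpm, sense flips to +
mesh 3 [44T→53T]: ω = 9048.4713×44/53 = 7511.9384 rpm, sense flips to −
signed output speed = -7511.9384 rpm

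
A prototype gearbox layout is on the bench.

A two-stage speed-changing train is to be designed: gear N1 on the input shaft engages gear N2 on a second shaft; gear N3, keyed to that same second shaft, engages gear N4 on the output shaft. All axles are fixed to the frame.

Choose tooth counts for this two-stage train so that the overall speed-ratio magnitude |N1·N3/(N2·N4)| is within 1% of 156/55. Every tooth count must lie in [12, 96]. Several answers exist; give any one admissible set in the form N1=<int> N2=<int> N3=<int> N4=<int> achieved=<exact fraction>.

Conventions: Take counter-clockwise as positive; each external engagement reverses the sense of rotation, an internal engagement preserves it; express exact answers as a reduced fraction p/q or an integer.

N1=12 N2=15 N3=78 N4=22 achieved=156/55

topology: fixed-axis compound train — 2 stages, target 156/55
target = 156/55 in lowest terms: an exact hit needs N1·N3 = k·156 and N2·N4 = k·55 for one integer k, every count in [12, 96]; additionally prefer no 1:1 stage (N1 ≠ N2, N3 ≠ N4)
k = 1…5: no 1:1-free in-range split of k·156 and k·55 into factor pairs; take k = 6
k = 6: N1·N3 = 936 = 12·78, N2·N4 = 330 = 15·22
achieved = 12·78/(15·22) = 156/55; |achieved − target| = 0 ≤ 39/1375 ✓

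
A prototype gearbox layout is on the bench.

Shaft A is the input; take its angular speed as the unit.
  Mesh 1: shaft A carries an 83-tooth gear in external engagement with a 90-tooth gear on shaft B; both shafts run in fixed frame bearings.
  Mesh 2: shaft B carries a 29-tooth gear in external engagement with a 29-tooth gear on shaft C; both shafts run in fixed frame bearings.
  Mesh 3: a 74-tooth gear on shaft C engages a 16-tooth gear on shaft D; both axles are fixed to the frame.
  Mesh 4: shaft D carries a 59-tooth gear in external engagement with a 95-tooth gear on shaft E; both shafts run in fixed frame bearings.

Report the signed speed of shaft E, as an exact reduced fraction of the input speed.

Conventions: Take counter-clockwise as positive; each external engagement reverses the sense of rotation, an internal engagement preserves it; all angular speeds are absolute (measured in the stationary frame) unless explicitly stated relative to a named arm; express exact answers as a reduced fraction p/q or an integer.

181189/68400

4-mesh fixed-axis compound train (all bearings frame-fixed)
mesh 1 [83T→90T]: |ω|/ω_in = 1×83/90 = 83/90, sense flips to −
mesh 2 [29T→29T]: |ω|/ω_in = (83/90)×29/29 = 83/90, sense flips to +
mesh 3 [74T→16T]: |ω|/ω_in = (83/90)×74/16 = 3071/720, sense flips to −
mesh 4 [59T→95T]: |ω|/ω_in = (3071/720)×59/95 = 181189/68400, sense flips to +
signed output speed (× input speed) = 181189/68400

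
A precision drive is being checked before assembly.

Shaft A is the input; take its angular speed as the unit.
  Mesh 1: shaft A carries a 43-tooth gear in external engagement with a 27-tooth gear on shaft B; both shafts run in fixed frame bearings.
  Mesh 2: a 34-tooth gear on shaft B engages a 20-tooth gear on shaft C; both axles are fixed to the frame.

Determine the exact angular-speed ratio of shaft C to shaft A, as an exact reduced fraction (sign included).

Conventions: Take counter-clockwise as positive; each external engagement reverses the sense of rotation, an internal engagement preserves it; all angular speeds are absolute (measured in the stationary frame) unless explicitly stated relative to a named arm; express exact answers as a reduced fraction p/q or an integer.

731/270

class = fixed-axis compound train [2 meshes; 2 ratios multiply, 2 sense flips]
mesh 1 [43T→27T]: running ratio 43/27, sense −
mesh 2 [34T→20T]: running ratio 731/270, sense +
ω_out/ω_in = 731/270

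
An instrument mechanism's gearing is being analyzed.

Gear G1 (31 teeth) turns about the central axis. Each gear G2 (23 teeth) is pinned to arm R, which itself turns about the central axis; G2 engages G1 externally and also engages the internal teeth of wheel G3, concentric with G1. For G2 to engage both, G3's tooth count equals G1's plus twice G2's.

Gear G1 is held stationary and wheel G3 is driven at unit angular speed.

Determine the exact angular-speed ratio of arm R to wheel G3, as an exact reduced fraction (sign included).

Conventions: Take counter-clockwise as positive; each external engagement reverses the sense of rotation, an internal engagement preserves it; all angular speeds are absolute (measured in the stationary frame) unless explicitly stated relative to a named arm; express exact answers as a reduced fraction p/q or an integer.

topology: planetary set — G1 31T / G2 23T / G3 77T, arm = carrier (Willis)
ring teeth: 31 + 2·23 = 77
31(ω_sun−ω_arm) = −77(ω_ring−ω_arm),  ω_sun = 0, ω_ring = 1
31(0−ω_arm) = −77(1−ω_arm)  ⇒  108·ω_arm = 77  ⇒  ω_arm = 77/108
ω_out/ω_in = 77/108

77/108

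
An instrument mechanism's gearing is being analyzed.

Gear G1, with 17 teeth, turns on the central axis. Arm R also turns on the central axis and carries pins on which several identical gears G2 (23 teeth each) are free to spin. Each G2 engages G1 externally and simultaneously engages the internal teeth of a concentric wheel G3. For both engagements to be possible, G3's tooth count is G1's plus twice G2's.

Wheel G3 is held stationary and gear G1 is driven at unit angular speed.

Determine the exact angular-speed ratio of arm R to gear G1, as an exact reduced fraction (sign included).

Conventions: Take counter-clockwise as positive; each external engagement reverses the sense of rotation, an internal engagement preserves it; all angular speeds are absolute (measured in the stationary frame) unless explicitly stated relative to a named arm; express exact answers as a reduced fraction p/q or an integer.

recognized (axles ride arm R): planetary set, 17/23/63 teeth
ring teeth: 17 + 2·23 = 63
17(ω_sun−ω_arm) = −63(ω_ring−ω_arm),  ω_ring = 0, ω_sun = 1
17(1−ω_arm) = −63(0−ω_arm)  ⇒  80·ω_arm = 17  ⇒  ω_arm = 17/80
ω_out/ω_in = 17/80

17/80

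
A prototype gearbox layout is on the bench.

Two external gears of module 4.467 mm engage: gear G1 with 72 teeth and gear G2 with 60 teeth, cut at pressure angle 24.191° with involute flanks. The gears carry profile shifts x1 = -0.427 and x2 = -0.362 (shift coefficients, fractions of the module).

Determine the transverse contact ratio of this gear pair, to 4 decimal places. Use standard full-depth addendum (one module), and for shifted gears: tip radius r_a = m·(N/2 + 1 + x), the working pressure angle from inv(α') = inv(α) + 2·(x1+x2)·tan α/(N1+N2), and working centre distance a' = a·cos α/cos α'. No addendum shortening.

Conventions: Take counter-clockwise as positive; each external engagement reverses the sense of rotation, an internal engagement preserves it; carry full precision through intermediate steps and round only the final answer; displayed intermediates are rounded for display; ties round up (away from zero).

class = single-mesh tooth geometry [involute pair 72T × 60T, m = 4.467]
base radii: r_b1 = 146.690213, r_b2 = 122.241844
tip radii: r_a1 = 163.371591, r_a2 = 136.859946
inv(α') = inv(24.191°) + 2·(-0.427-0.362)·tan α/(72+60) = 0.02164610  ⇒  α' = 22.54386°
a' = a·cos α / cos α' = 294.8220·cos 24.191°/cos 22.54386° = 291.182371
action lengths: √(r_a1²−r_b1²) = 71.918413, √(r_a2²−r_b2²) = 61.543288
base pitch p_b = π·m·cos α = 12.801136
CR = (71.918413 + 61.543288 − 291.182371·sin 22.54386°)/12.801136 = 1.704938
contact ratio ≈ 1.7049

1.7049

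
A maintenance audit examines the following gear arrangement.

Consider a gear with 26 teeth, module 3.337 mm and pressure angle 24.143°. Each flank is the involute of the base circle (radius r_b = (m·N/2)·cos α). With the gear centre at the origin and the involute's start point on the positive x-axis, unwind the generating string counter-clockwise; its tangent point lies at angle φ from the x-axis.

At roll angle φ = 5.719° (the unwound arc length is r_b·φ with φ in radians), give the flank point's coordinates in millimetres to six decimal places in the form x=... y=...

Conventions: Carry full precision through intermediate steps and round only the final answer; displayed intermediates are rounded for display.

topology: single-mesh involute geometry — m = 3.337, N = 26
pitch radius r_p = m·N/2 = 3.337·26/2 = 43.381000
base radius r_b = r_p·cos α = 43.381000·cos 24.143° = 39.586354
roll angle φ = 5.719° = 0.09981538 rad
x = r_b·(cos φ + φ·sin φ) = 39.783065
y = r_b·(sin φ − φ·cos φ) = 0.013109

x=39.783065 y=0.013109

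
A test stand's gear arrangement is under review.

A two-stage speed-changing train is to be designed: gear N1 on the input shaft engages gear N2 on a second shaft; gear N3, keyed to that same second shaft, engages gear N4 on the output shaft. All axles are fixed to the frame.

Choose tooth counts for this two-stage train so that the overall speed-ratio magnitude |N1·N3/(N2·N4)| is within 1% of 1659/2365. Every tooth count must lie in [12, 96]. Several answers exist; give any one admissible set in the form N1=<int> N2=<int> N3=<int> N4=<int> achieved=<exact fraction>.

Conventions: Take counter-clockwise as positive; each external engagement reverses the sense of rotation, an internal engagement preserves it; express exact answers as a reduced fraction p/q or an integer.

N1=21 N2=43 N3=79 N4=55 achieved=1659/2365

design class (target 1659/2365): fixed-axis compound train
target = 1659/2365 in lowest terms: an exact hit needs N1·N3 = k·1659 and N2·N4 = k·2365 for one integer k, every count in [12, 96]; additionally prefer no 1:1 stage (N1 ≠ N2, N3 ≠ N4)
k = 1: N1·N3 = 1659 = 21·79, N2·N4 = 2365 = 43·55
achieved = 21·79/(43·55) = 1659/2365; |achieved − target| = 0 ≤ 1659/236500 ✓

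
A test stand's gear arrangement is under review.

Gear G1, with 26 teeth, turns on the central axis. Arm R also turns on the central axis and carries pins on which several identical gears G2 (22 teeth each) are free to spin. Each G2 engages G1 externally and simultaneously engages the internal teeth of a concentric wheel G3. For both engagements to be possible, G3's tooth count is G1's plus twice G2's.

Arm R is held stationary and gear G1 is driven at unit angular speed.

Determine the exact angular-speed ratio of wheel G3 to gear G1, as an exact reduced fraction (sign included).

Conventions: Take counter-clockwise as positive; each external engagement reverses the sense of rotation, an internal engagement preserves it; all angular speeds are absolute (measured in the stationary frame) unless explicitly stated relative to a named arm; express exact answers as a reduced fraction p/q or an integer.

-13/35

planetary set (26T centre, 22T on arm, 70T internal) — Willis relation
ring teeth: 26 + 2·22 = 70
26(ω_sun−ω_arm) = −70(ω_ring−ω_arm),  ω_arm = 0, ω_sun = 1
ω_ring = 0 − (26/70)(1−0) = -13/35
ω_out/ω_in = -13/35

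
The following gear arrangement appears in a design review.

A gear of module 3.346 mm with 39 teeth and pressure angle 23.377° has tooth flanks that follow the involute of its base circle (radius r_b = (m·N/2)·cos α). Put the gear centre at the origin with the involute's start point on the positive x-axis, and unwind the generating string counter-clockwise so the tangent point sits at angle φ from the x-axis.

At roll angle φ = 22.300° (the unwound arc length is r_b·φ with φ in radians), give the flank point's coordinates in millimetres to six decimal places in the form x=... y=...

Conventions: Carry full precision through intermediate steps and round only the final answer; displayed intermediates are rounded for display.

topology: single-mesh involute geometry — m = 3.346, N = 39
pitch radius r_p = m·N/2 = 3.346·39/2 = 65.247000
base radius r_b = r_p·cos α = 65.247000·cos 23.377° = 59.891133
roll angle φ = 22.300° = 0.38920842 rad
x = r_b·(cos φ + φ·sin φ) = 64.257032
y = r_b·(sin φ − φ·cos φ) = 1.159297

x=64.257032 y=1.159297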